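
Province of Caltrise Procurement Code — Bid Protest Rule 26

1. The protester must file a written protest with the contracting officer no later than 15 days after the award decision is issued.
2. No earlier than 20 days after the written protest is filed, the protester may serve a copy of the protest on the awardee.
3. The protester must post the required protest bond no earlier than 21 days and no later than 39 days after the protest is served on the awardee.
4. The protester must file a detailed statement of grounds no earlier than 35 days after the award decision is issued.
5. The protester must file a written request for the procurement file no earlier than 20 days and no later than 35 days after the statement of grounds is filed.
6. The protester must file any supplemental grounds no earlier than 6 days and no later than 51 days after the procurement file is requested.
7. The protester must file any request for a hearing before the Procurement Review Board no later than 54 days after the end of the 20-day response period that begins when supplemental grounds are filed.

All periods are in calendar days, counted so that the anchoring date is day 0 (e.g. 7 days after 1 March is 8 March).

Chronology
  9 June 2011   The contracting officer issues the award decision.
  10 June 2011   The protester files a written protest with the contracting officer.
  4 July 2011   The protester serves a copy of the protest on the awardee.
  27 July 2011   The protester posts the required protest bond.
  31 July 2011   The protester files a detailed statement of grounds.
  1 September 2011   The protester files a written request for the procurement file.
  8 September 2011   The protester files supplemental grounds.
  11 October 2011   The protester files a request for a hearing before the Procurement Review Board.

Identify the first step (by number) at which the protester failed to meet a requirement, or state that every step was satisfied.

None — every step was satisfied

Step 1 — counting 15 days from 9 June 2011 (when the award decision is issued) gives a deadline of 24 June 2011; done 10 June 2011 — timely.
Step 2 — must wait 20 days from 10 June 2011 (when the written protest is filed), so not before 30 June 2011; done 4 July 2011 — permitted.
Step 3 — 21 and 39 days from 4 July 2011 (when the protest is served on the awardee) are 25 July 2011 and 12 August 2011 respectively; 27 July 2011 falls inside that range.
Step 4 — must wait 35 days from 9 June 2011 (when the award decision is issued), so not before 14 July 2011; done 31 July 2011 — permitted.
Step 5 — 20 and 35 days from 31 July 2011 (when the statement of grounds is filed) are 20 August 2011 and 4 September 2011 respectively; done 1 September 2011 — within the window.
Step 6 — 6 and 51 days from 1 September 2011 (when the procurement file is requested) are 7 September 2011 and 22 October 2011 respectively; 8 September 2011 falls inside that range.
Step 7 — counting 54 days from 28 September 2011 (end of the 20-day response period, which began when supplemental grounds are filed on 8 September 2011) gives a deadline of 21 November 2011; 11 October 2011 is within that limit.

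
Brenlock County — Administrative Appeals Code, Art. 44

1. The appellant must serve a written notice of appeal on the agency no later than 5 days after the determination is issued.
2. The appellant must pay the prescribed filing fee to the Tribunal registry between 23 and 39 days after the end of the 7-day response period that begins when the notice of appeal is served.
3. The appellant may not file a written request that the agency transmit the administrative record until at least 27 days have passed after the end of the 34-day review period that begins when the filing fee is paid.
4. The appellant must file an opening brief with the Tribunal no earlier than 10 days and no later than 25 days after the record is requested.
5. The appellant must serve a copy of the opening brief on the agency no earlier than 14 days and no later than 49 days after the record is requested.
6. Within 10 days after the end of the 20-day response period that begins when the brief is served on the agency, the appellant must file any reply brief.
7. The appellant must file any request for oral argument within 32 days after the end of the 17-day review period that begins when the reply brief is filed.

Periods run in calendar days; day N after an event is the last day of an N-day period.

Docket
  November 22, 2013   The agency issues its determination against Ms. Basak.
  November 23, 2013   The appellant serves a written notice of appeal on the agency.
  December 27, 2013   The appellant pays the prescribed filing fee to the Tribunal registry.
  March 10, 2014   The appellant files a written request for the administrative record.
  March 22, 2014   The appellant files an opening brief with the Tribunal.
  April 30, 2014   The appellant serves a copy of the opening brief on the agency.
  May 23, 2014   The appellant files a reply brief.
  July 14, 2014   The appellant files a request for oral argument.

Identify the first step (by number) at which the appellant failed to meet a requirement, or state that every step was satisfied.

Step 5

Step 1 — counting 5 days from November 22, 2013 (when the determination is issued) gives a deadline of November 27, 2013; November 23, 2013 is within that limit.
Step 2 — 23 and 39 days from November 30, 2013 (end of the 7-day response period, which began when the notice of appeal is served on November 23, 2013) are December 23, 2013 and January 8, 2014 respectively; December 27, 2013 falls inside that range.
Step 3 — must wait 27 days from January 30, 2014 (end of the 34-day review period, which began when the filing fee is paid on December 27, 2013), so not before February 26, 2014; done March 10, 2014, after the minimum wait.
Step 4 — 10 and 25 days from March 10, 2014 (when the record is requested) are March 20, 2014 and April 4, 2014 respectively; March 22, 2014 falls inside that range.
Step 5 — 14 and 49 days from March 10, 2014 (when the record is requested) are March 24, 2014 and April 28, 2014 respectively; April 30, 2014 is 2 days past the end of the window.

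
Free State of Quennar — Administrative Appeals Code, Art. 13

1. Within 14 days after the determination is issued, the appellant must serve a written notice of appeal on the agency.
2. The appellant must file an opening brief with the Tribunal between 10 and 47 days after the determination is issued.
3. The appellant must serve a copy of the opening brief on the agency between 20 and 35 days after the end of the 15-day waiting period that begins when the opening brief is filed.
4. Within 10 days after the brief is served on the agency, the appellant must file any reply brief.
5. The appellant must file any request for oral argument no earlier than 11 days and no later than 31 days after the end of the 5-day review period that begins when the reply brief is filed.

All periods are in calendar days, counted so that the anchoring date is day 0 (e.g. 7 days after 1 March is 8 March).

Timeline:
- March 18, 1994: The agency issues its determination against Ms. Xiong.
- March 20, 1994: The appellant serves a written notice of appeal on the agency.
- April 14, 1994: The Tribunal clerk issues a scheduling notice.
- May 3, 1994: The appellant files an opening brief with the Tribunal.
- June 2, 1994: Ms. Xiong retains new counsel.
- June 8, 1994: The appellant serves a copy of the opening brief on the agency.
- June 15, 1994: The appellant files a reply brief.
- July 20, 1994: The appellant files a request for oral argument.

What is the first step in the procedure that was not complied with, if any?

None — every step was satisfied

(1) due by March 18, 1994 + 14 days = April 1, 1994; done March 20, 1994 — timely.
(2) the permitted window runs from March 18, 1994 + 10 = March 28, 1994 to March 18, 1994 + 47 = May 4, 1994; May 3, 1994 falls inside that range.
(3) the permitted window runs from May 18, 1994 + 20 = June 7, 1994 to May 18, 1994 + 35 = June 22, 1994; done June 8, 1994, which is between those dates.
(4) due by June 8, 1994 + 10 days = June 18, 1994; June 15, 1994 is within that limit.
(5) the permitted window runs from June 20, 1994 + 11 = July 1, 1994 to June 20, 1994 + 31 = July 21, 1994; July 20, 1994 falls inside that range.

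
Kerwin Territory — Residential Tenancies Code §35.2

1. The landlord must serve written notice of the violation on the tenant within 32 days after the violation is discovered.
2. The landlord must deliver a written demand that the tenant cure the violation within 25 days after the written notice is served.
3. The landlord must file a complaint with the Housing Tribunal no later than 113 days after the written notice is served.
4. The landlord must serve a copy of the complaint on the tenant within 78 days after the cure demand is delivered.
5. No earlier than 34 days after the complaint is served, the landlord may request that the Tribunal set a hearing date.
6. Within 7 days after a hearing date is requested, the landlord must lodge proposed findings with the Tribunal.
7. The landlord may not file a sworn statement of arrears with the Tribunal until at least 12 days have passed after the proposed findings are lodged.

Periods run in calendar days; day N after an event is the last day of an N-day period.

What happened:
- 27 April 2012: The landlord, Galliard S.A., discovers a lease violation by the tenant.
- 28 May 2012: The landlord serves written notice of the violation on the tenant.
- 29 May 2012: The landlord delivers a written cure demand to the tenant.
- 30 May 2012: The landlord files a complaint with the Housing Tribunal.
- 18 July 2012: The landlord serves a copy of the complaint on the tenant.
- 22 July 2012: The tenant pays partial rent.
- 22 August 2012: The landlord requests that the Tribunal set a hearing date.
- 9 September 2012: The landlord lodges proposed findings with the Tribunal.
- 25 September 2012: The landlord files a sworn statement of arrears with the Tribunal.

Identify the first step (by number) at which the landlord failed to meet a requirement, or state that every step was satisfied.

Step 1 — counting 32 days from 27 April 2012 (when the violation is discovered) gives a deadline of 29 May 2012; done 28 May 2012 — timely.
Step 2 — counting 25 days from 28 May 2012 (when the written notice is served) gives a deadline of 22 June 2012; completed 29 May 2012, before the deadline.
Step 3 — counting 113 days from 28 May 2012 (when the written notice is served) gives a deadline of 18 September 2012; 30 May 2012 is within that limit.
Step 4 — counting 78 days from 29 May 2012 (when the cure demand is delivered) gives a deadline of 15 August 2012; completed 18 July 2012, before the deadline.
Step 5 — must wait 34 days from 18 July 2012 (when the complaint is served), so not before 21 August 2012; 22 August 2012 is on or after that date.
Step 6 — counting 7 days from 22 August 2012 (when a hearing date is requested) gives a deadline of 29 August 2012; 9 September 2012 misses that deadline by 11 days.
The analysis stops there.

Step 6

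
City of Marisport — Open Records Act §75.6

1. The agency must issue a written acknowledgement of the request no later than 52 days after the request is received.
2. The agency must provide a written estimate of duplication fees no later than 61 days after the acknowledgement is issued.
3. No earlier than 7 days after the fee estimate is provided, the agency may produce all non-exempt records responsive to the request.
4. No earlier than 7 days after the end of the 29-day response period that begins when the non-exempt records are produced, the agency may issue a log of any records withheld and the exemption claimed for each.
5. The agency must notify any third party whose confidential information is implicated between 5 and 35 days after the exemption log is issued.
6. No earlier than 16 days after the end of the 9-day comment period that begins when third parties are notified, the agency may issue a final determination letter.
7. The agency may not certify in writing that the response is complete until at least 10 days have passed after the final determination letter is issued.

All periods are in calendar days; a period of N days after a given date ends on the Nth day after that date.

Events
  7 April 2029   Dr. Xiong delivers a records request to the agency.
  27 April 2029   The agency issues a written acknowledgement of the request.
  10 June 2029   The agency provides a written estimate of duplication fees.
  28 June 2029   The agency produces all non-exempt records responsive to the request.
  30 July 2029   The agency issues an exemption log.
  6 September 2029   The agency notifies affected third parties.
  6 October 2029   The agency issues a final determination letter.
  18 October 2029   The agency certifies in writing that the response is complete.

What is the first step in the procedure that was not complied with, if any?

Step 4

Step 1 — counting 52 days from 7 April 2029 (when the request is received) gives a deadline of 29 May 2029; done 27 April 2029 — timely.
Step 2 — counting 61 days from 27 April 2029 (when the acknowledgement is issued) gives a deadline of 27 June 2029; done 10 June 2029 — timely.
Step 3 — must wait 7 days from 10 June 2029 (when the fee estimate is provided), so not before 17 June 2029; 28 June 2029 is on or after that date.
Step 4 — must wait 7 days from 27 July 2029 (end of the 29-day response period, which began when the non-exempt records are produced on 28 June 2029), so not before 3 August 2029; done 30 July 2029 — 4 days too early.
No need to go further; step 4 was not satisfied.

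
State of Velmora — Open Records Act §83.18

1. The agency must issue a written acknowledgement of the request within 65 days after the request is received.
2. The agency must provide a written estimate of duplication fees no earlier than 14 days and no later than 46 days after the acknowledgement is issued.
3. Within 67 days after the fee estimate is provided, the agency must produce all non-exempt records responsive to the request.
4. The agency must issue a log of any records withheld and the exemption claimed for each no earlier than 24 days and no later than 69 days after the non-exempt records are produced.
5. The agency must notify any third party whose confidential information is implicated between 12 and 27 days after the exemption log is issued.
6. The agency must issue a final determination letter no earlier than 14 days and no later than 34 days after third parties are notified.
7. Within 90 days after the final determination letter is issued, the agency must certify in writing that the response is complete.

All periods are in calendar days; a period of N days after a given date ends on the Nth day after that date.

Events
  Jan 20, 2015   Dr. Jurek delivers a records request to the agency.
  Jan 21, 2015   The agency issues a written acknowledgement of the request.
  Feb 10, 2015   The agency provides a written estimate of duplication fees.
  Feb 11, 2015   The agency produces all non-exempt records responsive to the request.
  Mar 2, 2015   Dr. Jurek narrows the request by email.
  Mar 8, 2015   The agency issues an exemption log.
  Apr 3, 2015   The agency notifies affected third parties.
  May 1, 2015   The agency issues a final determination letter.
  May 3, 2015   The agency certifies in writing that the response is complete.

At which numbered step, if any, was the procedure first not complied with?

None — every step was satisfied

Step 1: 65 days after Jan 20, 2015 (when the request is received) is Mar 26, 2015; Jan 21, 2015 is within that limit.
Step 2: the window is 14–46 days after Jan 21, 2015 (when the acknowledgement is issued), so Feb 4, 2015 through Mar 8, 2015; Feb 10, 2015 falls inside that range.
Step 3: 67 days after Feb 10, 2015 (when the fee estimate is provided) is Apr 18, 2015; Feb 11, 2015 is within that limit.
Step 4: the window is 24–69 days after Feb 11, 2015 (when the non-exempt records are produced), so Mar 7, 2015 through Apr 21, 2015; Mar 8, 2015 falls inside that range.
Step 5: the window is 12–27 days after Mar 8, 2015 (when the exemption log is issued), so Mar 20, 2015 through Apr 4, 2015; done Apr 3, 2015, which is between those dates.
Step 6: the window is 14–34 days after Apr 3, 2015 (when third parties are notified), so Apr 17, 2015 through May 7, 2015; done May 1, 2015, which is between those dates.
Step 7: 90 days after May 1, 2015 (when the final determination letter is issued) is Jul 30, 2015; completed May 3, 2015, before the deadline.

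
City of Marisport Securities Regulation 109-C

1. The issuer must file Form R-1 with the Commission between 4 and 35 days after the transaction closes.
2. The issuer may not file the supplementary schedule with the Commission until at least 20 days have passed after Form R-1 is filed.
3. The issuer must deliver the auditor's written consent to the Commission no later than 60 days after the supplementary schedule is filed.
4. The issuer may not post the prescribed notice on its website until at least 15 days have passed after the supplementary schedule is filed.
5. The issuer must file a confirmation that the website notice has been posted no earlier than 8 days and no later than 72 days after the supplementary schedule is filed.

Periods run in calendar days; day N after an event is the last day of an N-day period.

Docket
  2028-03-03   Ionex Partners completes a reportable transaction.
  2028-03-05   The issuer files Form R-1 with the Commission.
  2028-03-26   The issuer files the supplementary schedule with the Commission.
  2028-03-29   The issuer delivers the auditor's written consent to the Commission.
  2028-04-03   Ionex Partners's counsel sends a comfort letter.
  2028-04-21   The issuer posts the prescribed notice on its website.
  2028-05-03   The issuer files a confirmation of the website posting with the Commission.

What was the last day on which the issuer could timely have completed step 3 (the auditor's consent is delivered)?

Step 3 runs from 2028-03-26, when the supplementary schedule is filed. 60 days after 2028-03-26 is 2028-05-25.

2028-05-25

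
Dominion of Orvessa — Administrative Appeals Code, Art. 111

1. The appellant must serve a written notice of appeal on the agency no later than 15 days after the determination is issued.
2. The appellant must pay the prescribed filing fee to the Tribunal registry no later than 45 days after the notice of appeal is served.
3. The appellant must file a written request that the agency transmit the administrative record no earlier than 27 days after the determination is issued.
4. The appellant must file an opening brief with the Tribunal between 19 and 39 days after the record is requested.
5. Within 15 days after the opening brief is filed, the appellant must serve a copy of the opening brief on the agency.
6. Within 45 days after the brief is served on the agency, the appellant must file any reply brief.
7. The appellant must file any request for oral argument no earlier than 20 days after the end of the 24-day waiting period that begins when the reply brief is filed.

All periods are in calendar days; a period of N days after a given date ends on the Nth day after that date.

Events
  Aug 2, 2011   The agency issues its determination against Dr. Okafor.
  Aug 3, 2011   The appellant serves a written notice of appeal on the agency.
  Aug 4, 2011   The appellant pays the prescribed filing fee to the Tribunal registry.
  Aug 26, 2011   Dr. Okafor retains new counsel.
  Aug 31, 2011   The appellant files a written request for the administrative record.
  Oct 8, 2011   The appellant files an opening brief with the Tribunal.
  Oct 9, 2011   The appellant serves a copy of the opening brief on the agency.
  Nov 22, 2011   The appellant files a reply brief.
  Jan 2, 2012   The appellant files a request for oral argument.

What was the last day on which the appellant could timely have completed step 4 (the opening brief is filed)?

Step 4 runs from Aug 31, 2011, when the record is requested. The window is 19–39 days after Aug 31, 2011; it closes on Oct 9, 2011.

Oct 9, 2011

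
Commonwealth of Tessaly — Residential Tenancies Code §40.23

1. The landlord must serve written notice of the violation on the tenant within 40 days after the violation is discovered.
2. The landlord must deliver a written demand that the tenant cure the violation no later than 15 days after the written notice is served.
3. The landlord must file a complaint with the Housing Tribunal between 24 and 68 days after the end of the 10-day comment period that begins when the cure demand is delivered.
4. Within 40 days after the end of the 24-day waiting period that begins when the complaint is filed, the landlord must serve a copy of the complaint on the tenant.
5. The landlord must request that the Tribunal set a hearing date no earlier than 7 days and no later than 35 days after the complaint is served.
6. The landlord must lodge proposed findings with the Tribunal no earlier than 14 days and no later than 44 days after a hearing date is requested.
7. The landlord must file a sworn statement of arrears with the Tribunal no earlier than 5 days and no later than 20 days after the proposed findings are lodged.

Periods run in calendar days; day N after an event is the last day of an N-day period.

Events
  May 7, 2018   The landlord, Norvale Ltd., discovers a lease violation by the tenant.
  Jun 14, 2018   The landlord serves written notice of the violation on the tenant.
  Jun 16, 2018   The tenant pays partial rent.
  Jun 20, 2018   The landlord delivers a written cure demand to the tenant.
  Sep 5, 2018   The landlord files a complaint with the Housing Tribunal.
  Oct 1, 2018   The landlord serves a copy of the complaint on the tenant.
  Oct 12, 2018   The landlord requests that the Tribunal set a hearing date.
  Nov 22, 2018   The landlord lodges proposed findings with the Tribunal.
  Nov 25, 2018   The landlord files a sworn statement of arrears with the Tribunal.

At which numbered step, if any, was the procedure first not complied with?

Step 1: 40 days after May 7, 2018 (when the violation is discovered) is Jun 16, 2018; Jun 14, 2018 is within that limit.
Step 2: 15 days after Jun 14, 2018 (when the written notice is served) is Jun 29, 2018; Jun 20, 2018 is within that limit.
Step 3: the window is 24–68 days after Jun 30, 2018 (end of the 10-day comment period, which began when the cure demand is delivered on Jun 20, 2018), so Jul 24, 2018 through Sep 6, 2018; Sep 5, 2018 falls inside that range.
Step 4: 40 days after Sep 29, 2018 (end of the 24-day waiting period, which began when the complaint is filed on Sep 5, 2018) is Nov 8, 2018; done Oct 1, 2018 — timely.
Step 5: the window is 7–35 days after Oct 1, 2018 (when the complaint is served), so Oct 8, 2018 through Nov 5, 2018; done Oct 12, 2018, which is between those dates.
Step 6: the window is 14–44 days after Oct 12, 2018 (when a hearing date is requested), so Oct 26, 2018 through Nov 25, 2018; Nov 22, 2018 falls inside that range.
Step 7: the window is 5–20 days after Nov 22, 2018 (when the proposed findings are lodged), so Nov 27, 2018 through Dec 12, 2018; Nov 25, 2018 is 2 days too early.
That is the first point of non-compliance.

Step 7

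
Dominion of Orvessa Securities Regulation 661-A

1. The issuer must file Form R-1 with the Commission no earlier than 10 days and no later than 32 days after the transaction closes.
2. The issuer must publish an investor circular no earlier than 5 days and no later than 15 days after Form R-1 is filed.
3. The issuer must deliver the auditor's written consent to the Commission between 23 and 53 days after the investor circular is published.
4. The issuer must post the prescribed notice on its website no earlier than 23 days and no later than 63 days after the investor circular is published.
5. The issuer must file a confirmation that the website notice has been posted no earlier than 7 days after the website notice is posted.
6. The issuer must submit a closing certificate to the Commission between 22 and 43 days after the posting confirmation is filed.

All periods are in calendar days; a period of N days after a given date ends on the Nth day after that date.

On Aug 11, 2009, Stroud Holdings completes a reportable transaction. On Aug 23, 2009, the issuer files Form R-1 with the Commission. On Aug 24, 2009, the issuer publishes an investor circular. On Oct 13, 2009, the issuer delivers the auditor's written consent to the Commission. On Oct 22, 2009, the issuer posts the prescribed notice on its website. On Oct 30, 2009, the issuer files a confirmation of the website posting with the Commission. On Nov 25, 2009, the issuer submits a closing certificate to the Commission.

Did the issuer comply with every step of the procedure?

Step 1 — 10 and 32 days from Aug 11, 2009 (when the transaction closes) are Aug 21, 2009 and Sep 12, 2009 respectively; Aug 23, 2009 falls inside that range.
Step 2 — 5 and 15 days from Aug 23, 2009 (when Form R-1 is filed) are Aug 28, 2009 and Sep 7, 2009 respectively; done Aug 24, 2009 — 4 days before the window opened.
Later steps need not be reached.

No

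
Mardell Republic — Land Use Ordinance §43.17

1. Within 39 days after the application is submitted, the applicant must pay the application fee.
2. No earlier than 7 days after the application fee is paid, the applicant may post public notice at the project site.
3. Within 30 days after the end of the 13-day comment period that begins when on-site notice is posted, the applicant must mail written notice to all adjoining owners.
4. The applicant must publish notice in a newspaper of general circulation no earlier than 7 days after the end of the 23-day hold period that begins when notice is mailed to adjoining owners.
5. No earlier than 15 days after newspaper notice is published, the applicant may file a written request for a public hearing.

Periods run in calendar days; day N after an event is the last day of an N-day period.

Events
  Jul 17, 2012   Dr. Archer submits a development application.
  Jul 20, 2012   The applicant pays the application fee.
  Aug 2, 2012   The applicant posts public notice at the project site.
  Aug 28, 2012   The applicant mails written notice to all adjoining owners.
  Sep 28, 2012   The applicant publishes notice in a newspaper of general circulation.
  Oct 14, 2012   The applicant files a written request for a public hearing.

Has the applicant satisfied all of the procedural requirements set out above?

(1) due by Jul 17, 2012 + 39 days = Aug 25, 2012; Jul 20, 2012 is within that limit.
(2) permitted from Jul 20, 2012 + 7 days = Jul 27, 2012 onward; done Aug 2, 2012, after the minimum wait.
(3) due by Aug 15, 2012 + 30 days = Sep 14, 2012; done Aug 28, 2012 — timely.
(4) permitted from Sep 20, 2012 + 7 days = Sep 27, 2012 onward; done Sep 28, 2012, after the minimum wait.
(5) permitted from Sep 28, 2012 + 15 days = Oct 13, 2012 onward; Oct 14, 2012 is on or after that date.

Yes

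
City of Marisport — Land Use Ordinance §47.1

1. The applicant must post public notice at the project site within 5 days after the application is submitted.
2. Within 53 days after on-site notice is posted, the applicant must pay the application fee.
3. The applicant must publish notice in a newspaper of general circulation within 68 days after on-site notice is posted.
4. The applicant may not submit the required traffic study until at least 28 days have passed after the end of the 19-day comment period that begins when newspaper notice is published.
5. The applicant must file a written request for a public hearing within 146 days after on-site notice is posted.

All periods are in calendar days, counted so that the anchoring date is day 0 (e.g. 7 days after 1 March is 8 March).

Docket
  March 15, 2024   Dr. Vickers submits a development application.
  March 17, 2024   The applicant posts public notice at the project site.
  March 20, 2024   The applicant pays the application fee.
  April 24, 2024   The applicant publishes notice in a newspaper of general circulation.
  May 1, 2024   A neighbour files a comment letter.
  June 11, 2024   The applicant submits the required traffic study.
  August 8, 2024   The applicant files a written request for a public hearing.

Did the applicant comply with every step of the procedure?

Yes

Step 1 — counting 5 days from March 15, 2024 (when the application is submitted) gives a deadline of March 20, 2024; done March 17, 2024 — timely.
Step 2 — counting 53 days from March 17, 2024 (when on-site notice is posted) gives a deadline of May 9, 2024; completed March 20, 2024, before the deadline.
Step 3 — counting 68 days from March 17, 2024 (when on-site notice is posted) gives a deadline of May 24, 2024; completed April 24, 2024, before the deadline.
Step 4 — must wait 28 days from May 13, 2024 (end of the 19-day comment period, which began when newspaper notice is published on April 24, 2024), so not before June 10, 2024; done June 11, 2024 — permitted.
Step 5 — counting 146 days from March 17, 2024 (when on-site notice is posted) gives a deadline of August 10, 2024; completed August 8, 2024, before the deadline.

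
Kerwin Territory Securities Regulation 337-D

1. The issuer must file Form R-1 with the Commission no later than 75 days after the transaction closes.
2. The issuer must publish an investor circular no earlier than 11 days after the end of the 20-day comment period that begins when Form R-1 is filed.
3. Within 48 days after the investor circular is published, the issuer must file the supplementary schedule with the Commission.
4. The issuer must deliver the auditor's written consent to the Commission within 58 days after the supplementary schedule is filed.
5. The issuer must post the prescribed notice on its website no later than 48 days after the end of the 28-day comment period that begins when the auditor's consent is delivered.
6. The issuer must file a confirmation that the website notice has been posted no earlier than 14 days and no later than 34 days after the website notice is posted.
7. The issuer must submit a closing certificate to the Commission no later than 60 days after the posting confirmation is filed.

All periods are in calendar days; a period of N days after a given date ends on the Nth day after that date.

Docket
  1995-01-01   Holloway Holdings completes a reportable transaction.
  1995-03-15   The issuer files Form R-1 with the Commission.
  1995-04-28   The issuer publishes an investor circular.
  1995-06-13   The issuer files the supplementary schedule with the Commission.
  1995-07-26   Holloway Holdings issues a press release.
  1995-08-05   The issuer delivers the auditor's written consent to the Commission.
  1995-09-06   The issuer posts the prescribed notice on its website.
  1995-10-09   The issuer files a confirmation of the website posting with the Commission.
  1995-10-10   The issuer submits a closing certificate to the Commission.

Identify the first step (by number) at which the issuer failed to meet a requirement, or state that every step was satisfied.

None — every step was satisfied

(1) due by 1995-01-01 + 75 days = 1995-03-17; done 1995-03-15 — timely.
(2) permitted from 1995-04-04 + 11 days = 1995-04-15 onward; 1995-04-28 is on or after that date.
(3) due by 1995-04-28 + 48 days = 1995-06-15; done 1995-06-13 — timely.
(4) due by 1995-06-13 + 58 days = 1995-08-10; 1995-08-05 is within that limit.
(5) due by 1995-09-02 + 48 days = 1995-10-20; completed 1995-09-06, before the deadline.
(6) the permitted window runs from 1995-09-06 + 14 = 1995-09-20 to 1995-09-06 + 34 = 1995-10-10; done 1995-10-09, which is between those dates.
(7) due by 1995-10-09 + 60 days = 1995-12-08; completed 1995-10-10, before the deadline.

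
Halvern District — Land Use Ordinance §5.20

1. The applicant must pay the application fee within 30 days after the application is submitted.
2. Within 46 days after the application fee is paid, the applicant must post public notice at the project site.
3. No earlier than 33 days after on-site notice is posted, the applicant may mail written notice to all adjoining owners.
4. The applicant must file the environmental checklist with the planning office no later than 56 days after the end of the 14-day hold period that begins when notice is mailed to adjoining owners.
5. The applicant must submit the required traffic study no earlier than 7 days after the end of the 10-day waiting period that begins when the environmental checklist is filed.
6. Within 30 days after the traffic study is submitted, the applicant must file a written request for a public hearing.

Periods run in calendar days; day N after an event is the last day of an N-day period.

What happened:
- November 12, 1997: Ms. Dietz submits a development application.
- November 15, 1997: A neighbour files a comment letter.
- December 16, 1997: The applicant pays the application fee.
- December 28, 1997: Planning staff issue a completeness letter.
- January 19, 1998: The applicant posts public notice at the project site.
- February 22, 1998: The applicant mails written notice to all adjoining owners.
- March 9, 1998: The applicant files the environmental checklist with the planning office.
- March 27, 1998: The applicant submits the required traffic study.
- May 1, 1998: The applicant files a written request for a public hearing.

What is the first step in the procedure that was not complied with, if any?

Step 1

Step 1 — counting 30 days from November 12, 1997 (when the application is submitted) gives a deadline of December 12, 1997; not done until December 16, 1997, 4 days after the deadline.
The analysis stops there.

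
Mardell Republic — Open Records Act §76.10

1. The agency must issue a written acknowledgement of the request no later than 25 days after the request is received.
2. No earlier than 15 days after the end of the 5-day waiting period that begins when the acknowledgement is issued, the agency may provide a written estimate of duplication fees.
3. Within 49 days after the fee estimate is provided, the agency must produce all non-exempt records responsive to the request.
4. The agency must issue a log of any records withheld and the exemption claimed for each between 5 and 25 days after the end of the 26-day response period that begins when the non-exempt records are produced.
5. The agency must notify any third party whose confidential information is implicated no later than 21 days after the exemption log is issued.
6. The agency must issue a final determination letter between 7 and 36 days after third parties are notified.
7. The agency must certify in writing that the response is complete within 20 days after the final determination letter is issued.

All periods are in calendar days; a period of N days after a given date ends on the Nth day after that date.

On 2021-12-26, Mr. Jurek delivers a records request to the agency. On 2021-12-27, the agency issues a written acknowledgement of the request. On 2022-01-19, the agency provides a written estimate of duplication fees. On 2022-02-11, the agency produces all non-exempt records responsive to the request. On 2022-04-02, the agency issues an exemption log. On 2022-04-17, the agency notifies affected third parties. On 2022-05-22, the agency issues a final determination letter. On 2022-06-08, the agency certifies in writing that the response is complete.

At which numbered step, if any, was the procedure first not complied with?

Step 1 — counting 25 days from 2021-12-26 (when the request is received) gives a deadline of 2022-01-20; 2021-12-27 is within that limit.
Step 2 — must wait 15 days from 2022-01-01 (end of the 5-day waiting period, which began when the acknowledgement is issued on 2021-12-27), so not before 2022-01-16; done 2022-01-19 — permitted.
Step 3 — counting 49 days from 2022-01-19 (when the fee estimate is provided) gives a deadline of 2022-03-09; 2022-02-11 is within that limit.
Step 4 — 5 and 25 days from 2022-03-09 (end of the 26-day response period, which began when the non-exempt records are produced on 2022-02-11) are 2022-03-14 and 2022-04-03 respectively; done 2022-04-02 — within the window.
Step 5 — counting 21 days from 2022-04-02 (when the exemption log is issued) gives a deadline of 2022-04-23; completed 2022-04-17, before the deadline.
Step 6 — 7 and 36 days from 2022-04-17 (when third parties are notified) are 2022-04-24 and 2022-05-23 respectively; 2022-05-22 falls inside that range.
Step 7 — counting 20 days from 2022-05-22 (when the final determination letter is issued) gives a deadline of 2022-06-11; completed 2022-06-08, before the deadline.

None — every step was satisfied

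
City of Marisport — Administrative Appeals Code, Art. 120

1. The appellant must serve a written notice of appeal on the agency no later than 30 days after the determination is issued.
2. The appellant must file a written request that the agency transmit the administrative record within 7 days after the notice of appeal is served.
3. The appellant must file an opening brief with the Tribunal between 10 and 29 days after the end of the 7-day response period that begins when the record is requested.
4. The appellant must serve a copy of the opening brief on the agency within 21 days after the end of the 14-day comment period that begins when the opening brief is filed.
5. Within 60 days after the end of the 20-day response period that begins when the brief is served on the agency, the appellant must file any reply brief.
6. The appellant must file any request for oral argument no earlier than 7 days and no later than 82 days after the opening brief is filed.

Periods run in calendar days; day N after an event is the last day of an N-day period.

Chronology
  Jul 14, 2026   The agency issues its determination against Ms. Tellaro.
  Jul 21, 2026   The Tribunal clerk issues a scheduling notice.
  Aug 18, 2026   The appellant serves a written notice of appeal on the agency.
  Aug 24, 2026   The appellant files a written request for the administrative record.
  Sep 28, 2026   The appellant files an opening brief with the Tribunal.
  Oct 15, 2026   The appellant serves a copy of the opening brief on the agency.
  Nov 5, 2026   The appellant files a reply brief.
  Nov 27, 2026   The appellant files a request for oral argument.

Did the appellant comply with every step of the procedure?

No

Step 1: 30 days after Jul 14, 2026 (when the determination is issued) is Aug 13, 2026; done Aug 18, 2026 — 5 days late.
The analysis stops there.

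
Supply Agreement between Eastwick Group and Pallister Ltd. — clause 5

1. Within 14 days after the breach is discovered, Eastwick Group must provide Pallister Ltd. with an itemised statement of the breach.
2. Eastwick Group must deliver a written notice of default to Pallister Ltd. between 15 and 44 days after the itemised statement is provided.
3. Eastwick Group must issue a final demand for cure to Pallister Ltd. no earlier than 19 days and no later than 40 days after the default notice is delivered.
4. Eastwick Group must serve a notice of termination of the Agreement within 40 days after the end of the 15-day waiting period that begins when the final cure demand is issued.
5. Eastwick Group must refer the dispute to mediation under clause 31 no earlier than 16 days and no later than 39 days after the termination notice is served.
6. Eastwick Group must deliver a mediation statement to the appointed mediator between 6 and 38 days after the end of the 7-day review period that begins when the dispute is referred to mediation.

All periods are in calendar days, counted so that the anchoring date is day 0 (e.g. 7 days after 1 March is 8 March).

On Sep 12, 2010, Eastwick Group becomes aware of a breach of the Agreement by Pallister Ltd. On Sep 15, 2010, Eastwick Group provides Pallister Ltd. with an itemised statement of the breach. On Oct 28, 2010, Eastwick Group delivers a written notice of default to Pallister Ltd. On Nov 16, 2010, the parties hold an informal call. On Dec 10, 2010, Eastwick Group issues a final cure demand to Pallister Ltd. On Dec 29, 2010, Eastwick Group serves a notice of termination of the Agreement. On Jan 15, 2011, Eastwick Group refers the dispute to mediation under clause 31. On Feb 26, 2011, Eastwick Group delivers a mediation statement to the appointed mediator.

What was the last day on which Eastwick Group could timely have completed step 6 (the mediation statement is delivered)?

Mar 1, 2011

The dispute is referred to mediation on Jan 15, 2011; the 7-day review period therefore ends Jan 22, 2011, and step 6 runs from that date. The window is 6–38 days after Jan 22, 2011; it closes on Mar 1, 2011.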